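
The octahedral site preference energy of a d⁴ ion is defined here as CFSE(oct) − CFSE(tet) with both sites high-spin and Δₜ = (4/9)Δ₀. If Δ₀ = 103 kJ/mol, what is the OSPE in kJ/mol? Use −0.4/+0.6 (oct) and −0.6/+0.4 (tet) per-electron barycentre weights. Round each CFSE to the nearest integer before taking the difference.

Octahedral high-spin t₂g³ eg¹: CFSE = -0.6 × 103 = -62 kJ/mol.
Tetrahedral: e² t₂², CFSE = 2(−0.6) + 2(+0.4) = -0.4Δₜ = -0.4 × (4/9) × 103 = -18 kJ/mol.
OSPE = CFSE(oct) − CFSE(tet) = -62 − (-18) = -44 kJ/mol.

-44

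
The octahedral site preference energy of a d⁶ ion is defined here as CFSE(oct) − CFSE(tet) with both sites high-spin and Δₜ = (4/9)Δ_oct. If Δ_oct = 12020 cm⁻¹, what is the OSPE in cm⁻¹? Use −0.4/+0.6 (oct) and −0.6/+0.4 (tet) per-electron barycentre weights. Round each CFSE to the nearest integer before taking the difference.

In an octahedral site d⁶ (HS) is t₂g⁴ eg², giving CFSE(oct) = -0.4Δ_oct = -4808 cm⁻¹.
Tetrahedral: e³ t₂³, CFSE = 3(−0.6) + 3(+0.4) = -0.6Δₜ = -0.6 × (4/9) × 12020 = -3205 cm⁻¹.
OSPE = CFSE(oct) − CFSE(tet) = -4808 − (-3205) = -1603 cm⁻¹.

-1603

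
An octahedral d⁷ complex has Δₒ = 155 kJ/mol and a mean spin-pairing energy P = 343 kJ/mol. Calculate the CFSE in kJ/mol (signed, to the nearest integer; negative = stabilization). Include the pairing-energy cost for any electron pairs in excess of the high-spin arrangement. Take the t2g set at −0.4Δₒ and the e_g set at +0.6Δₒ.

-124

Δₒ < P, so pairing is avoided: the ground state is high-spin.
That gives t2g^5 e_g^2.
Orbital CFSE = -0.8Δₒ = -0.8 × 155 = -124 kJ/mol.
High-spin has no excess pairs, so no pairing correction applies.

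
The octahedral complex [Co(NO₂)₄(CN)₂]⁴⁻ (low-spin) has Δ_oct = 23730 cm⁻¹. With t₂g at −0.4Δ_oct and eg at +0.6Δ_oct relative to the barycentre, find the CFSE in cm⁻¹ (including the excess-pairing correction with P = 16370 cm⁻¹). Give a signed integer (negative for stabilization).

Ligand charges: 4×(-1) from NO₂⁻ and 2×(-1) from CN⁻ sum to -6; with overall charge -4, Co is +2.
Co is in group 9, so Co²⁺ is d⁷ (9 − 2 = 7).
The d⁷ electrons fill as t₂g⁶ eg¹.
Orbital CFSE = 6(-0.4) + 1(0.6) = -1.8Δ_oct = -1.8 × 23730 = -42714 cm⁻¹.
High-spin d⁷ would be t₂g⁵ eg² with 2 pairs; low-spin has 3, so 1 excess pair costs +1P = +16370 cm⁻¹.
Overall CFSE = -42714 + 16370 = -26344 cm⁻¹.

-26344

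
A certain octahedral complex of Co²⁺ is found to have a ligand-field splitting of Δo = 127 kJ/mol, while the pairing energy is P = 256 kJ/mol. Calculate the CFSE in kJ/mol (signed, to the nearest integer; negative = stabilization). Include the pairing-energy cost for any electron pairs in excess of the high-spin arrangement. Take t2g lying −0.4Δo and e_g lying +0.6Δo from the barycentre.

Group 9 minus oxidation state +2 gives a d⁷ configuration for Co²⁺.
Δo < P, so pairing is avoided: the ground state is high-spin.
That gives t2g^5 e_g^2.
Orbital CFSE = -0.8Δo = -0.8 × 127 = -102 kJ/mol.
High-spin has no excess pairs, so no pairing correction applies.

-102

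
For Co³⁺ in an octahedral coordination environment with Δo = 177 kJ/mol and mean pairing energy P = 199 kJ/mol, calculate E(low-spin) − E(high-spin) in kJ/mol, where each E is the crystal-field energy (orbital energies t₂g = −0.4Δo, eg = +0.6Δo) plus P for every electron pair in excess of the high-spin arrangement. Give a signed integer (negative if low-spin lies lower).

Co sits in group 9; removing 3 electrons leaves Co³⁺ with 9 − 3 = 6 d electrons.
High-spin: t₂g⁴ eg², CFSE = -0.4Δo = -71 kJ/mol.
Low-spin: t₂g⁶ eg⁰, orbital CFSE = -2.4Δo = -425 kJ/mol; plus 2 excess pairs × P = +398 kJ/mol; total -27 kJ/mol.
Thus E(LS) − E(HS) = 44 kJ/mol.

44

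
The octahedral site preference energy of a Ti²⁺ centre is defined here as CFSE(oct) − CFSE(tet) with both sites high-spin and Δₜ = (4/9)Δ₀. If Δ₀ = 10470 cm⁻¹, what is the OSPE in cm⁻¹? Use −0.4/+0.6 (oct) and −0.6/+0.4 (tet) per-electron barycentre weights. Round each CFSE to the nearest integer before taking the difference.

-2792

Ti sits in group 4; removing 2 electrons leaves Ti²⁺ with 4 − 2 = 2 d electrons.
Octahedral high-spin t₂g² eg⁰: CFSE = -0.8 × 10470 = -8376 cm⁻¹.
Tetrahedral e² t₂⁰ gives -1.2Δₜ = -1.2 × (4/9) × 10470 = -5584 cm⁻¹.
Subtracting, OSPE = -8376 − (-5584) = -2792 cm⁻¹.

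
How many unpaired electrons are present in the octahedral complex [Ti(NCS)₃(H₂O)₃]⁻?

2

Ligand charges: 3×(-1) from NCS⁻ and 3×(+0) from H₂O sum to -3; with overall charge -1, Ti is +2.
Ti is in group 4, so Ti²⁺ is d² (4 − 2 = 2).
Configuration: t₂g² eg⁰, giving 2 unpaired electrons.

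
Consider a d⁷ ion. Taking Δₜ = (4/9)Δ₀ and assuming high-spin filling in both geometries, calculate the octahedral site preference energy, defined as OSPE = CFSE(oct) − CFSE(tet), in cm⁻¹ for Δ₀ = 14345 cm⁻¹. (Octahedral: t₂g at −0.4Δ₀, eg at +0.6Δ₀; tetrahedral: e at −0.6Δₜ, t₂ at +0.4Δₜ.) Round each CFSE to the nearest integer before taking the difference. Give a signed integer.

-3825

In an octahedral site d⁷ (HS) is t2g^5 e_g^2, giving CFSE(oct) = -0.8Δ₀ = -11476 cm⁻¹.
In a tetrahedral site the filling is e^4 t2^3: CFSE(tet) = -1.2Δₜ = -1.2 × (4/9)(14345) = -7651 cm⁻¹.
OSPE = CFSE(oct) − CFSE(tet) = -11476 − (-7651) = -3825 cm⁻¹.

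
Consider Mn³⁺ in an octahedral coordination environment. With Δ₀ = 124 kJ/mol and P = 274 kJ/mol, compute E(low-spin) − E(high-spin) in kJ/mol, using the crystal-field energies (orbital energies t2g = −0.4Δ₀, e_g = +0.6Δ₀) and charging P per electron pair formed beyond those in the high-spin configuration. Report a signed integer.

150

Group 7 minus oxidation state +3 gives a d⁴ configuration for Mn³⁺.
High-spin: t2g^3 e_g^1, CFSE = -0.6Δ₀ = -74 kJ/mol.
Low-spin t2g^4 e_g^0 gives -1.6Δ₀ = -198 kJ/mol, but forming 1 extra pair costs 1P = 274 kJ/mol, so E(LS) = -198 + 274 = 76 kJ/mol.
Thus E(LS) − E(HS) = 150 kJ/mol.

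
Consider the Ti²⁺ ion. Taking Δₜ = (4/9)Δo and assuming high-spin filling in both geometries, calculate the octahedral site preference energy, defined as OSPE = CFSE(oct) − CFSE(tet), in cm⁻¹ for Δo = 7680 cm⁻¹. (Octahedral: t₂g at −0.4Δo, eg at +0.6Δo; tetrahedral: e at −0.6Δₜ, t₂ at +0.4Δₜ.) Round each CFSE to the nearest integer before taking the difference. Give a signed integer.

Ti is in group 4, so Ti²⁺ is d² (4 − 2 = 2).
Octahedral (high-spin): t2g^2 e_g^0, CFSE = 2(−0.4) + 0(+0.6) = -0.8Δo = -0.8 × 7680 = -6144 cm⁻¹.
In a tetrahedral site the filling is e^2 t2^0: CFSE(tet) = -1.2Δₜ = -1.2 × (4/9)(7680) = -4096 cm⁻¹.
Subtracting, OSPE = -6144 − (-4096) = -2048 cm⁻¹.

-2048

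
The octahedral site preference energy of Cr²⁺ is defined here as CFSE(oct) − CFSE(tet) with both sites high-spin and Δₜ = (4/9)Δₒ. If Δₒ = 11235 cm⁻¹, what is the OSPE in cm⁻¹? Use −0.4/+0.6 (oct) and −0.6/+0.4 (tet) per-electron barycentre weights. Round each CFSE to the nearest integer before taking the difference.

-4744

Cr²⁺: group 6, so d-count = 6 − 2 = 4.
In an octahedral site d⁴ (HS) is t₂g³ eg¹, giving CFSE(oct) = -0.6Δₒ = -6741 cm⁻¹.
Tetrahedral: e² t₂², CFSE = 2(−0.6) + 2(+0.4) = -0.4Δₜ = -0.4 × (4/9) × 11235 = -1997 cm⁻¹.
OSPE = -6741 − (-1997) = -4744 cm⁻¹.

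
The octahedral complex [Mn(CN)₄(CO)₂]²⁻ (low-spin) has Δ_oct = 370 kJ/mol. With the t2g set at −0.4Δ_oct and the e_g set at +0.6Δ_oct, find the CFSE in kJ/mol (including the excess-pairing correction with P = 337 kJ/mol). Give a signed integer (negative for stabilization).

-66

Ligand charges: 4×(-1) from CN⁻ and 2×(+0) from CO sum to -4; with overall charge -2, Mn is +2.
Mn²⁺: group 7, so d-count = 7 − 2 = 5.
Configuration: t2g^5 e_g^0.
The orbital stabilization is -2.0Δ_oct = -2.0 × 370 = -740 kJ/mol.
Pairing penalty: 2 pairs vs 0 in the high-spin reference → 2 extra × P = 674 kJ/mol.
Net CFSE = -740 + 674 = -66 kJ/mol.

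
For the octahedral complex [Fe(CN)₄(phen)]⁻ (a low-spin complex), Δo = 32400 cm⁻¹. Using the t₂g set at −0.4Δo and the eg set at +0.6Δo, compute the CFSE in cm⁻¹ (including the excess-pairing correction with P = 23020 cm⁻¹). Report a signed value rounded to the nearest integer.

-18760

Ligand charges: 4×(-1) from CN⁻ and 1×(+0) from phen sum to -4; with overall charge -1, Fe is +3.
Fe³⁺: group 8, so d-count = 8 − 3 = 5.
Configuration: t₂g⁵ eg⁰.
Orbital CFSE = 5(-0.4) + 0(0.6) = -2.0Δo = -2.0 × 32400 = -64800 cm⁻¹.
Relative to high-spin t₂g³ eg² (0 paired), the low-spin configuration has 2 additional pairs, contributing +2 × 23020 = +46040 cm⁻¹.
Net CFSE = -64800 + 46040 = -18760 cm⁻¹.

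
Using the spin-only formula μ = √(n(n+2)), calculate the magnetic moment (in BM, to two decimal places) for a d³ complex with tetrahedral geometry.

3.87 BM

Tetrahedral splitting is small, so the complex is high-spin.
Configuration: e² t₂¹ → 3 unpaired electrons.
μ(spin-only) = √[3(3+2)] = √15 ≈ 3.87 BM.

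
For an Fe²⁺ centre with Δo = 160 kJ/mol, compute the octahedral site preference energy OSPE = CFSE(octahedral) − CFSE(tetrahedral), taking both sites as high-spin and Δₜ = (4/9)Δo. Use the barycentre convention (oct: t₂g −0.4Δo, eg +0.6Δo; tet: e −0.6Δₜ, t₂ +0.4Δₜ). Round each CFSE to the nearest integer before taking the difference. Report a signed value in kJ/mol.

-21

Fe sits in group 8; removing 2 electrons leaves Fe²⁺ with 8 − 2 = 6 d electrons.
In an octahedral site d⁶ (HS) is t2g^4 e_g^2, giving CFSE(oct) = -0.4Δo = -64 kJ/mol.
Tetrahedral: e^3 t2^3, CFSE = 3(−0.6) + 3(+0.4) = -0.6Δₜ = -0.6 × (4/9) × 160 = -43 kJ/mol.
Subtracting, OSPE = -64 − (-43) = -21 kJ/mol.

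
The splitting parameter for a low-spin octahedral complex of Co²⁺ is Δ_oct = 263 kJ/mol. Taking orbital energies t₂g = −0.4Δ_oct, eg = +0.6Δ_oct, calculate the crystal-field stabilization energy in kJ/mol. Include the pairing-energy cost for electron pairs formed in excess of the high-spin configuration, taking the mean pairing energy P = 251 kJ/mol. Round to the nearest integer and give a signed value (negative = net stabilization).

-222

Co²⁺: group 9, so d-count = 9 − 2 = 7.
The d⁷ electrons fill as t₂g⁶ eg¹.
CFSE(orbital) = 6×(-0.4Δ_oct) + 1×(0.6Δ_oct) = -1.8Δ_oct; with Δ_oct = 263 kJ/mol that is -473 kJ/mol.
Pairing penalty: 3 pairs vs 2 in the high-spin reference → 1 extra × P = 251 kJ/mol.
Overall CFSE = -473 + 251 = -222 kJ/mol.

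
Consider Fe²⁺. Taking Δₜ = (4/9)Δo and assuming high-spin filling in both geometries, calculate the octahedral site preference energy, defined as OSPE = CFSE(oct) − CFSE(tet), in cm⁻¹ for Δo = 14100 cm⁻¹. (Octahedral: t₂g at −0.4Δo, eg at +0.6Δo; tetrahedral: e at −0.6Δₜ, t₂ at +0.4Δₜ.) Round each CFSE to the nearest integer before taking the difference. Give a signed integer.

Group 8 minus oxidation state +2 gives a d⁶ configuration for Fe²⁺.
In an octahedral site d⁶ (HS) is t2g^4 e_g^2, giving CFSE(oct) = -0.4Δo = -5640 cm⁻¹.
In a tetrahedral site the filling is e^3 t2^3: CFSE(tet) = -0.6Δₜ = -0.6 × (4/9)(14100) = -3760 cm⁻¹.
OSPE = -5640 − (-3760) = -1880 cm⁻¹.

-1880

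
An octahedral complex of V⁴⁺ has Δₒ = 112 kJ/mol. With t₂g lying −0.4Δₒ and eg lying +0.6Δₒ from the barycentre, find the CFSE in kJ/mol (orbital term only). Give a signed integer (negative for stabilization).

-45

V⁴⁺: group 5, so d-count = 5 − 4 = 1.
For octahedral d¹ the high- and low-spin configurations coincide.
The d¹ electrons fill as t₂g¹ eg⁰.
The orbital stabilization is -0.4Δₒ = -0.4 × 112 = -45 kJ/mol.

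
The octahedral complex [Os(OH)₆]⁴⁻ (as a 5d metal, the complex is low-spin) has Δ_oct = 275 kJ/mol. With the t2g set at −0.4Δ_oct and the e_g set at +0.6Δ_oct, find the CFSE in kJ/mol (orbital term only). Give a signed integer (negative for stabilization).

-660

Each OH⁻ contributes -1; 6 × (-1) = -6. With overall charge -4, Os is in the +2 oxidation state.
Os sits in group 8; removing 2 electrons leaves Os²⁺ with 8 − 2 = 6 d electrons.
Configuration: t2g^6 e_g^0.
CFSE(orbital) = 6×(-0.4Δ_oct) + 0×(0.6Δ_oct) = -2.4Δ_oct; with Δ_oct = 275 kJ/mol that is -660 kJ/mol.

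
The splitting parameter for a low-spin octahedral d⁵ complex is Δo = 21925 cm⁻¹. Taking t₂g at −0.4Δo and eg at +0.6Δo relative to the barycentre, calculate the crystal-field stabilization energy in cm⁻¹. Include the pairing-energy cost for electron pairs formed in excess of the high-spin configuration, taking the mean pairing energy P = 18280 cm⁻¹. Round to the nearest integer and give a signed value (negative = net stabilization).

-7290

The d⁵ electrons fill as t₂g⁵ eg⁰.
CFSE(orbital) = 5×(-0.4Δo) + 0×(0.6Δo) = -2.0Δo; with Δo = 21925 cm⁻¹ that is -43850 cm⁻¹.
Relative to high-spin t₂g³ eg² (0 paired), the low-spin configuration has 2 additional pairs, contributing +2 × 18280 = +36560 cm⁻¹.
Combining: -43850 + 36560 = -7290 cm⁻¹.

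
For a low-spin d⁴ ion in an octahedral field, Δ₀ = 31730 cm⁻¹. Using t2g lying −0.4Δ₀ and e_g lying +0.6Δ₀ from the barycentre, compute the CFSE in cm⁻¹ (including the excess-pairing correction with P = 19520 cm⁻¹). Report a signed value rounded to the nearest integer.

-31248

The d⁴ electrons fill as t2g^4 e_g^0.
Orbital CFSE = 4(-0.4) + 0(0.6) = -1.6Δ₀ = -1.6 × 31730 = -50768 cm⁻¹.
Pairing penalty: 1 pair vs 0 in the high-spin reference → 1 extra × P = 19520 cm⁻¹.
Combining: -50768 + 19520 = -31248 cm⁻¹.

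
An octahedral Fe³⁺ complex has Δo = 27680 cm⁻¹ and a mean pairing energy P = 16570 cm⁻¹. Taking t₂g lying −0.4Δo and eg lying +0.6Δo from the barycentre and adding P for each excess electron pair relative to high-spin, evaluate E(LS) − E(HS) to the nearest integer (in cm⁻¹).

-22220

Fe is in group 8, so Fe³⁺ is d⁵ (8 − 3 = 5).
In the high-spin limit (t₂g³ eg²) the orbital term is 0.0Δo = 0 cm⁻¹, with no excess pairing.
Low-spin t₂g⁵ eg⁰ gives -2.0Δo = -55360 cm⁻¹, but forming 2 extra pairs costs 2P = 33140 cm⁻¹, so E(LS) = -55360 + 33140 = -22220 cm⁻¹.
E(LS) − E(HS) = -22220 − (0) = -22220 cm⁻¹.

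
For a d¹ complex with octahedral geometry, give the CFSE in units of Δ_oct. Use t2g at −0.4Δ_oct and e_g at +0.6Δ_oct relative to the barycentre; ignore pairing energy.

Configuration: t2g^1 e_g^0.
CFSE = 1(-0.4Δ_oct) + 0(0.6Δ_oct) = -0.4Δ_oct + 0.0Δ_oct = -0.4Δ_oct.

-0.4 Δ_oct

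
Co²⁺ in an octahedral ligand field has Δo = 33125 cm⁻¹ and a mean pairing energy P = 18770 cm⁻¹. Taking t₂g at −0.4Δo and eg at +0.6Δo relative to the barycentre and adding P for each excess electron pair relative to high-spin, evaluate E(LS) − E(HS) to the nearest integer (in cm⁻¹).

Co sits in group 9; removing 2 electrons leaves Co²⁺ with 9 − 2 = 7 d electrons.
High-spin d⁷ fills as t₂g⁵ eg² with CFSE 5(−0.4) + 2(+0.6) = -0.8Δo = -26500 cm⁻¹.
For low-spin the configuration is t₂g⁶ eg¹: orbital energy -1.8 × 33125 = -59625 cm⁻¹, and 1 additional pair relative to high-spin adds 18770 cm⁻¹, giving -40855 cm⁻¹.
E(LS) − E(HS) = -40855 − (-26500) = -14355 cm⁻¹.

-14355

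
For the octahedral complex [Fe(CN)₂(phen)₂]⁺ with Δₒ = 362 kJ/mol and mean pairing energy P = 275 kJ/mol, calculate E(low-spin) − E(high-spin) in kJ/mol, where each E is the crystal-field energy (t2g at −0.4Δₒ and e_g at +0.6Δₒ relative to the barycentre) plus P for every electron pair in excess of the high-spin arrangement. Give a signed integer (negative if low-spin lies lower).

-174

Ligand charges: 2×(-1) from CN⁻ and 2×(+0) from phen sum to -2; with overall charge +1, Fe is +3.
Fe³⁺: group 8, so d-count = 8 − 3 = 5.
High-spin d⁵ fills as t2g^3 e_g^2 with CFSE 3(−0.4) + 2(+0.6) = 0.0Δₒ = 0 kJ/mol.
Low-spin t2g^5 e_g^0 gives -2.0Δₒ = -724 kJ/mol, but forming 2 extra pairs costs 2P = 550 kJ/mol, so E(LS) = -724 + 550 = -174 kJ/mol.
E(LS) − E(HS) = -174 − (0) = -174 kJ/mol.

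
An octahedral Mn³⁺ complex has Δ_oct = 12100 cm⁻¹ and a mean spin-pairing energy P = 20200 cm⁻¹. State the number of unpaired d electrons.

4

Mn³⁺: group 7, so d-count = 7 − 3 = 4.
Δ_oct < P, so pairing is avoided: the ground state is high-spin.
That gives t2g^3 e_g^1.
Unpaired electrons: 4.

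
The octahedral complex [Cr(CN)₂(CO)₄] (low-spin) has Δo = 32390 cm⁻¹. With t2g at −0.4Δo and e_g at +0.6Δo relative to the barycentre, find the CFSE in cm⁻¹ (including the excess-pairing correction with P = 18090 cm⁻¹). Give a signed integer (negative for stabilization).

-33734

Ligand charges: 2×(-1) from CN⁻ and 4×(+0) from CO sum to -2; with overall charge +0, Cr is +2.
Cr sits in group 6; removing 2 electrons leaves Cr²⁺ with 6 − 2 = 4 d electrons.
Electron filling gives t2g^4 e_g^0.
CFSE(orbital) = 4×(-0.4Δo) + 0×(0.6Δo) = -1.6Δo; with Δo = 32390 cm⁻¹ that is -51824 cm⁻¹.
Relative to high-spin t2g^3 e_g^1 (0 paired), the low-spin configuration has 1 additional pair, contributing +1 × 18090 = +18090 cm⁻¹.
Net CFSE = -51824 + 18090 = -33734 cm⁻¹.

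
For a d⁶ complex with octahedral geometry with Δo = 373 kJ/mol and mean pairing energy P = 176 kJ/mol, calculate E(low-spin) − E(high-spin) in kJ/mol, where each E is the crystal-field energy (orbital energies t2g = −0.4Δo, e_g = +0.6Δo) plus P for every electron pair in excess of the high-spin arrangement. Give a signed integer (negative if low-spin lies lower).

-394

High-spin d⁶ fills as t2g^4 e_g^2 with CFSE 4(−0.4) + 2(+0.6) = -0.4Δo = -149 kJ/mol.
For low-spin the configuration is t2g^6 e_g^0: orbital energy -2.4 × 373 = -895 kJ/mol, and 2 additional pairs relative to high-spin add 352 kJ/mol, giving -543 kJ/mol.
E(LS) − E(HS) = -543 − (-149) = -394 kJ/mol.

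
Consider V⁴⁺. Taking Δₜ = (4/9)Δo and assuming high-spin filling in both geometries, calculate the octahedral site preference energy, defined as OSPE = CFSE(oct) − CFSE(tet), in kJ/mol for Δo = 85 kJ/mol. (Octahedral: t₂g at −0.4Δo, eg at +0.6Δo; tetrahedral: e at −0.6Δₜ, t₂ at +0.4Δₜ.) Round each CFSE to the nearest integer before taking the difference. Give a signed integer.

-11

Group 5 minus oxidation state +4 gives a d¹ configuration for V⁴⁺.
Octahedral (high-spin): t2g^1 e_g^0, CFSE = 1(−0.4) + 0(+0.6) = -0.4Δo = -0.4 × 85 = -34 kJ/mol.
Tetrahedral e^1 t2^0 gives -0.6Δₜ = -0.6 × (4/9) × 85 = -23 kJ/mol.
Subtracting, OSPE = -34 − (-23) = -11 kJ/mol.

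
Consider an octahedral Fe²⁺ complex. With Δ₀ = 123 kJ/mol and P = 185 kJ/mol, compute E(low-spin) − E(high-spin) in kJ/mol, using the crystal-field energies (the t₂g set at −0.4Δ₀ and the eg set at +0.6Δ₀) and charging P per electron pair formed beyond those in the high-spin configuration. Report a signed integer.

124

Fe is in group 8, so Fe²⁺ is d⁶ (8 − 2 = 6).
High-spin: t₂g⁴ eg², CFSE = -0.4Δ₀ = -49 kJ/mol.
For low-spin the configuration is t₂g⁶ eg⁰: orbital energy -2.4 × 123 = -295 kJ/mol, and 2 additional pairs relative to high-spin add 370 kJ/mol, giving 75 kJ/mol.
The difference is 75 − (-49) = 124 kJ/mol, so high-spin lies lower.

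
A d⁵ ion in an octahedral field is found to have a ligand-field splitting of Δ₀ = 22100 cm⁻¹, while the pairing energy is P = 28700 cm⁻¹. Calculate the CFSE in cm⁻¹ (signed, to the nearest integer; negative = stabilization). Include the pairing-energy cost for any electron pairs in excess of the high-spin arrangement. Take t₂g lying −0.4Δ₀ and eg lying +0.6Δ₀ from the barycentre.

0

With Δ₀ < P the complex is high-spin.
Configuration: t₂g³ eg².
Orbital CFSE = 0.0Δ₀ = 0.0 × 22100 = 0 cm⁻¹.
High-spin has no excess pairs, so no pairing correction applies.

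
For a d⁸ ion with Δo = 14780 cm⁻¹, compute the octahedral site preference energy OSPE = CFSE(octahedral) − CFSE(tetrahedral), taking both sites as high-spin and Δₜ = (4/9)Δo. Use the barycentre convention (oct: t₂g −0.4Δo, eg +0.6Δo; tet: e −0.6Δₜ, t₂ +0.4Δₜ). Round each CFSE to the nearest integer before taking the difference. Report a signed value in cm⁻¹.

-12481

Octahedral high-spin t2g^6 e_g^2: CFSE = -1.2 × 14780 = -17736 cm⁻¹.
Tetrahedral e^4 t2^4 gives -0.8Δₜ = -0.8 × (4/9) × 14780 = -5255 cm⁻¹.
OSPE = CFSE(oct) − CFSE(tet) = -17736 − (-5255) = -12481 cm⁻¹.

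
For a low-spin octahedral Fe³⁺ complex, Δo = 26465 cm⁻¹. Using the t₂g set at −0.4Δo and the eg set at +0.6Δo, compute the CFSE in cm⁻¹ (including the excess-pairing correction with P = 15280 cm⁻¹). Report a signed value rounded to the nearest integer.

Fe is in group 8, so Fe³⁺ is d⁵ (8 − 3 = 5).
Electron filling gives t₂g⁵ eg⁰.
The orbital stabilization is -2.0Δo = -2.0 × 26465 = -52930 cm⁻¹.
Relative to high-spin t₂g³ eg² (0 paired), the low-spin configuration has 2 additional pairs, contributing +2 × 15280 = +30560 cm⁻¹.
Overall CFSE = -52930 + 30560 = -22370 cm⁻¹.

-22370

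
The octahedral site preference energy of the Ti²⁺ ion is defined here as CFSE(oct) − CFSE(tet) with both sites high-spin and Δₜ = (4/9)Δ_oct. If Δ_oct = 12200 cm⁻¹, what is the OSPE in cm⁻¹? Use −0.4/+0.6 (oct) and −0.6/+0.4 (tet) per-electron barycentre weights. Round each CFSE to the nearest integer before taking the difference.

-3253

Ti sits in group 4; removing 2 electrons leaves Ti²⁺ with 4 − 2 = 2 d electrons.
In an octahedral site d² (HS) is t₂g² eg⁰, giving CFSE(oct) = -0.8Δ_oct = -9760 cm⁻¹.
Tetrahedral e² t₂⁰ gives -1.2Δₜ = -1.2 × (4/9) × 12200 = -6507 cm⁻¹.
OSPE = CFSE(oct) − CFSE(tet) = -9760 − (-6507) = -3253 cm⁻¹.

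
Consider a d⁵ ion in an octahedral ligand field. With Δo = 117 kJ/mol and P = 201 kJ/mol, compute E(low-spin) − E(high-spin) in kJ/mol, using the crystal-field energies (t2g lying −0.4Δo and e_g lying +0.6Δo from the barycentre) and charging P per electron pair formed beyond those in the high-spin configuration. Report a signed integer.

168

High-spin: t2g^3 e_g^2, CFSE = 0.0Δo = 0 kJ/mol.
For low-spin the configuration is t2g^5 e_g^0: orbital energy -2.0 × 117 = -234 kJ/mol, and 2 additional pairs relative to high-spin add 402 kJ/mol, giving 168 kJ/mol.
Thus E(LS) − E(HS) = 168 kJ/mol.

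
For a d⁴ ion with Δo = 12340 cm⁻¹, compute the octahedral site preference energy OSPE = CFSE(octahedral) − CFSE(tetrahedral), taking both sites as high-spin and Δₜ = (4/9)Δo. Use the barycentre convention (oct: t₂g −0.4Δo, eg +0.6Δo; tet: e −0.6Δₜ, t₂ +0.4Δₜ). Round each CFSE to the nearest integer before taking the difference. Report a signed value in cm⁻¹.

Octahedral high-spin t2g^3 e_g^1: CFSE = -0.6 × 12340 = -7404 cm⁻¹.
Tetrahedral: e^2 t2^2, CFSE = 2(−0.6) + 2(+0.4) = -0.4Δₜ = -0.4 × (4/9) × 12340 = -2194 cm⁻¹.
Subtracting, OSPE = -7404 − (-2194) = -5210 cm⁻¹.

-5210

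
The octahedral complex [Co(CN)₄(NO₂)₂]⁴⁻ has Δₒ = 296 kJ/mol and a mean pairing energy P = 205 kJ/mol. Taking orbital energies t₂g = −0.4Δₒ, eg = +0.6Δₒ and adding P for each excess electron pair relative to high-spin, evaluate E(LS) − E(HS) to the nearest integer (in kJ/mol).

Ligand charges: 4×(-1) from CN⁻ and 2×(-1) from NO₂⁻ sum to -6; with overall charge -4, Co is +2.
Co sits in group 9; removing 2 electrons leaves Co²⁺ with 9 − 2 = 7 d electrons.
High-spin: t₂g⁵ eg², CFSE = -0.8Δₒ = -237 kJ/mol.
Low-spin t₂g⁶ eg¹ gives -1.8Δₒ = -533 kJ/mol, but forming 1 extra pair costs 1P = 205 kJ/mol, so E(LS) = -533 + 205 = -328 kJ/mol.
E(LS) − E(HS) = -328 − (-237) = -91 kJ/mol.

-91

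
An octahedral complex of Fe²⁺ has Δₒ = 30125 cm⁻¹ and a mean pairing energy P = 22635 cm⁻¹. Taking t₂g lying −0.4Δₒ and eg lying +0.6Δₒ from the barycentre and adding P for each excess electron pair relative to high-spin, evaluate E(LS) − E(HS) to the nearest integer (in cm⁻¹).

-14980

Fe sits in group 8; removing 2 electrons leaves Fe²⁺ with 8 − 2 = 6 d electrons.
High-spin: t₂g⁴ eg², CFSE = -0.4Δₒ = -12050 cm⁻¹.
For low-spin the configuration is t₂g⁶ eg⁰: orbital energy -2.4 × 30125 = -72300 cm⁻¹, and 2 additional pairs relative to high-spin add 45270 cm⁻¹, giving -27030 cm⁻¹.
Thus E(LS) − E(HS) = -14980 cm⁻¹.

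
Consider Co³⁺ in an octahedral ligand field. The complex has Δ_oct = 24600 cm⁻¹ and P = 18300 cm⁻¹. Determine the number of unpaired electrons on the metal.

Co³⁺: group 9, so d-count = 9 − 3 = 6.
Since Δ_oct = 24600 cm⁻¹ > P = 18300 cm⁻¹, the complex adopts the low-spin configuration.
Configuration: t₂g⁶ eg⁰.
Unpaired electrons: 0.

0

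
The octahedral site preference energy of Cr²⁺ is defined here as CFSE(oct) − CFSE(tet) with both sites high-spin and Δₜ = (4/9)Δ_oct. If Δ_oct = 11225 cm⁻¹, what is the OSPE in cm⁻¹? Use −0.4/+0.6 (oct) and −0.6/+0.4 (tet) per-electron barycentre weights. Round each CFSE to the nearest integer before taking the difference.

Group 6 minus oxidation state +2 gives a d⁴ configuration for Cr²⁺.
In an octahedral site d⁴ (HS) is t2g^3 e_g^1, giving CFSE(oct) = -0.6Δ_oct = -6735 cm⁻¹.
Tetrahedral e^2 t2^2 gives -0.4Δₜ = -0.4 × (4/9) × 11225 = -1996 cm⁻¹.
OSPE = CFSE(oct) − CFSE(tet) = -6735 − (-1996) = -4739 cm⁻¹.

-4739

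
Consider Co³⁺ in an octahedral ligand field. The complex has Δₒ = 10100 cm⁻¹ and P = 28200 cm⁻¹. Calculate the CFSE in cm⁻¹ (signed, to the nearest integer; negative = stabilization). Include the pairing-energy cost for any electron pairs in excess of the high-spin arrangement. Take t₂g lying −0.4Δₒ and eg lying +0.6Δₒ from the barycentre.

-4040

Co is in group 9, so Co³⁺ is d⁶ (9 − 3 = 6).
Δₒ < P, so pairing is avoided: the ground state is high-spin.
Filling d⁶ accordingly: t₂g⁴ eg².
Orbital CFSE = -0.4Δₒ = -0.4 × 10100 = -4040 cm⁻¹.
High-spin has no excess pairs, so no pairing correction applies.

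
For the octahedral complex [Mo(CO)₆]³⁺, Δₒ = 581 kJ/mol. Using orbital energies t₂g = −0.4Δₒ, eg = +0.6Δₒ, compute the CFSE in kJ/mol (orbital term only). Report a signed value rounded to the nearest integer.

-697

CO is neutral, so the +3 overall charge sits on Mo: oxidation state +3.
Mo³⁺: group 6, so d-count = 6 − 3 = 3.
The d³ electrons fill as t₂g³ eg⁰.
Orbital CFSE = 3(-0.4) + 0(0.6) = -1.2Δₒ = -1.2 × 581 = -697 kJ/mol.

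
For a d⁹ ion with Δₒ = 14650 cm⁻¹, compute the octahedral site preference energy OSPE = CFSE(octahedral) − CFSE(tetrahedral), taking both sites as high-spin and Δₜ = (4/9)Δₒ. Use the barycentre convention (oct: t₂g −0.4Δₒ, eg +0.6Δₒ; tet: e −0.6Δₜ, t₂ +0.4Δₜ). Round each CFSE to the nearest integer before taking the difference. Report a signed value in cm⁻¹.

Octahedral high-spin t₂g⁶ eg³: CFSE = -0.6 × 14650 = -8790 cm⁻¹.
Tetrahedral: e⁴ t₂⁵, CFSE = 4(−0.6) + 5(+0.4) = -0.4Δₜ = -0.4 × (4/9) × 14650 = -2604 cm⁻¹.
OSPE = CFSE(oct) − CFSE(tet) = -8790 − (-2604) = -6186 cm⁻¹.

-6186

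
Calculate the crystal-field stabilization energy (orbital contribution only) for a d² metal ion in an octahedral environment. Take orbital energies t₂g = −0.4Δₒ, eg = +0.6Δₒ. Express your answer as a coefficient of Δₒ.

Configuration: t₂g² eg⁰.
CFSE = 2(-0.4Δₒ) + 0(0.6Δₒ) = -0.8Δₒ + 0.0Δₒ = -0.8Δₒ.

-0.8 Δₒ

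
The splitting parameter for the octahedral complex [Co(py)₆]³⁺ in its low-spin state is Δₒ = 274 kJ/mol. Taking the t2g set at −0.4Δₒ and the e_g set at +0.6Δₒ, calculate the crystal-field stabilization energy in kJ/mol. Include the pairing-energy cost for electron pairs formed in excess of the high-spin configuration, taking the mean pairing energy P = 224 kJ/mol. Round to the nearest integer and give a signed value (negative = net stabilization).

-210

py is neutral, so the +3 overall charge sits on Co: oxidation state +3.
Group 9 minus oxidation state +3 gives a d⁶ configuration for Co³⁺.
Electron filling gives t2g^6 e_g^0.
The orbital stabilization is -2.4Δₒ = -2.4 × 274 = -658 kJ/mol.
Relative to high-spin t2g^4 e_g^2 (1 paired), the low-spin configuration has 2 additional pairs, contributing +2 × 224 = +448 kJ/mol.
Net CFSE = -658 + 448 = -210 kJ/mol.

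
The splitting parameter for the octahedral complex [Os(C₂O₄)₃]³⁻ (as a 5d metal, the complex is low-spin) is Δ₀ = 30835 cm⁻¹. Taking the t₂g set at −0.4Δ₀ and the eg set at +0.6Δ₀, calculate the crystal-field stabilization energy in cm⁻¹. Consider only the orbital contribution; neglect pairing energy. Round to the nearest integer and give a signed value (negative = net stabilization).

-61670

Each C₂O₄²⁻ contributes -2; 3 × (-2) = -6. With overall charge -3, Os is in the +3 oxidation state.
Os³⁺: group 8, so d-count = 8 − 3 = 5.
The d⁵ electrons fill as t₂g⁵ eg⁰.
CFSE(orbital) = 5×(-0.4Δ₀) + 0×(0.6Δ₀) = -2.0Δ₀; with Δ₀ = 30835 cm⁻¹ that is -61670 cm⁻¹.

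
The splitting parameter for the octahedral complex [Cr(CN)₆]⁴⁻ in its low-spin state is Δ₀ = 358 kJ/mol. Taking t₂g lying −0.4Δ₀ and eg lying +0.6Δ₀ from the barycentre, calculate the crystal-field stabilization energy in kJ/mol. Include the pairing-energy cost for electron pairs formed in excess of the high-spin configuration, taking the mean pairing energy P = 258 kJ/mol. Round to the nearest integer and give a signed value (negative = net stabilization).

-315

Each CN⁻ contributes -1; 6 × (-1) = -6. With overall charge -4, Cr is in the +2 oxidation state.
Cr is in group 6, so Cr²⁺ is d⁴ (6 − 2 = 4).
The d⁴ electrons fill as t₂g⁴ eg⁰.
CFSE(orbital) = 4×(-0.4Δ₀) + 0×(0.6Δ₀) = -1.6Δ₀; with Δ₀ = 358 kJ/mol that is -573 kJ/mol.
Relative to high-spin t₂g³ eg¹ (0 paired), the low-spin configuration has 1 additional pair, contributing +1 × 258 = +258 kJ/mol.
Overall CFSE = -573 + 258 = -315 kJ/mol.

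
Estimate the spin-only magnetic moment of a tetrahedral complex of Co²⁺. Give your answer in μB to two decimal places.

Group 9 minus oxidation state +2 gives a d⁷ configuration for Co²⁺.
Tetrahedral fields are weak (Δₜ ≈ 4/9 Δₒ), so electrons fill high-spin.
Configuration: e⁴ t₂³ → 3 unpaired electrons.
μ(spin-only) = √[3(3+2)] = √15 ≈ 3.87 μB.

3.87 μB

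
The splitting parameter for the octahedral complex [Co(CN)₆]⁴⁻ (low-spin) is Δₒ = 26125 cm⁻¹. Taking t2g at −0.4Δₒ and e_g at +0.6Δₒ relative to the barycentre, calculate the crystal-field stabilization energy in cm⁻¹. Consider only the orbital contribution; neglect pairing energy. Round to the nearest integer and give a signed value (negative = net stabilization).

-47025

Each CN⁻ contributes -1; 6 × (-1) = -6. With overall charge -4, Co is in the +2 oxidation state.
Group 9 minus oxidation state +2 gives a d⁷ configuration for Co²⁺.
The d⁷ electrons fill as t2g^6 e_g^1.
The orbital stabilization is -1.8Δₒ = -1.8 × 26125 = -47025 cm⁻¹.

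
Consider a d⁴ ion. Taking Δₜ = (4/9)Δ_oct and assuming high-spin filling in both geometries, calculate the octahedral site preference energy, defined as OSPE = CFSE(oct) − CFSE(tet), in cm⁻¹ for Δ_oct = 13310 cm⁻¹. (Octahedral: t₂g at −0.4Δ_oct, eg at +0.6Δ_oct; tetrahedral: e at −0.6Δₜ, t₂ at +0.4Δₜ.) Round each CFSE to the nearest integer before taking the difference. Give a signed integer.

Octahedral high-spin t₂g³ eg¹: CFSE = -0.6 × 13310 = -7986 cm⁻¹.
Tetrahedral: e² t₂², CFSE = 2(−0.6) + 2(+0.4) = -0.4Δₜ = -0.4 × (4/9) × 13310 = -2366 cm⁻¹.
OSPE = -7986 − (-2366) = -5620 cm⁻¹.

-5620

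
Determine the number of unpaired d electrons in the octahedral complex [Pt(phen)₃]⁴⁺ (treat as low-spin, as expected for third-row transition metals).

phen is neutral, so the +4 overall charge sits on Pt: oxidation state +4.
Pt⁴⁺: group 10, so d-count = 10 − 4 = 6.
Configuration: t2g^6 e_g^0, giving 0 unpaired electrons.

0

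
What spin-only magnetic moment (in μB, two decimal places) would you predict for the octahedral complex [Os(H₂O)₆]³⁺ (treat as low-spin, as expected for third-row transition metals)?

H₂O is neutral, so the +3 overall charge sits on Os: oxidation state +3.
Os³⁺: group 8, so d-count = 8 − 3 = 5.
Configuration: t₂g⁵ eg⁰ → 1 unpaired electron.
μ(spin-only) = √[1(1+2)] = √3 ≈ 1.73 μB.

1.73 μB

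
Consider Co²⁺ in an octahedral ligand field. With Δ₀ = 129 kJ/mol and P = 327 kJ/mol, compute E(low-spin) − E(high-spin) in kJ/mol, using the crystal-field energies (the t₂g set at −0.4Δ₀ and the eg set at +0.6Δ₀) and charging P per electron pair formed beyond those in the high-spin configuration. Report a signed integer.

198

Group 9 minus oxidation state +2 gives a d⁷ configuration for Co²⁺.
In the high-spin limit (t₂g⁵ eg²) the orbital term is -0.8Δ₀ = -103 kJ/mol, with no excess pairing.
Low-spin t₂g⁶ eg¹ gives -1.8Δ₀ = -232 kJ/mol, but forming 1 extra pair costs 1P = 327 kJ/mol, so E(LS) = -232 + 327 = 95 kJ/mol.
Thus E(LS) − E(HS) = 198 kJ/mol.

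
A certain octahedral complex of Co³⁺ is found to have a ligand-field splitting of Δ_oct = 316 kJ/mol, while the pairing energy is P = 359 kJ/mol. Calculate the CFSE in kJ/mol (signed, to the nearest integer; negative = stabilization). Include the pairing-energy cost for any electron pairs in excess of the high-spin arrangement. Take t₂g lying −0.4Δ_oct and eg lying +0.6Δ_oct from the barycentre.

-126

Group 9 minus oxidation state +3 gives a d⁶ configuration for Co³⁺.
Since Δ_oct = 316 kJ/mol < P = 359 kJ/mol, the complex adopts the high-spin configuration.
That gives t₂g⁴ eg².
Orbital CFSE = -0.4Δ_oct = -0.4 × 316 = -126 kJ/mol.
High-spin has no excess pairs, so no pairing correction applies.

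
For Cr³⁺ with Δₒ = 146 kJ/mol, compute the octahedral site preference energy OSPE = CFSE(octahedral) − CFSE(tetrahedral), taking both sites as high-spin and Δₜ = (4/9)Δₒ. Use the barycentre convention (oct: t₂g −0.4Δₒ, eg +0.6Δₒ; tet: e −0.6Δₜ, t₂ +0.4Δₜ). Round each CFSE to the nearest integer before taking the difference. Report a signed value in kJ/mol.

-123

Group 6 minus oxidation state +3 gives a d³ configuration for Cr³⁺.
In an octahedral site d³ (HS) is t2g^3 e_g^0, giving CFSE(oct) = -1.2Δₒ = -175 kJ/mol.
In a tetrahedral site the filling is e^2 t2^1: CFSE(tet) = -0.8Δₜ = -0.8 × (4/9)(146) = -52 kJ/mol.
Subtracting, OSPE = -175 − (-52) = -123 kJ/mol.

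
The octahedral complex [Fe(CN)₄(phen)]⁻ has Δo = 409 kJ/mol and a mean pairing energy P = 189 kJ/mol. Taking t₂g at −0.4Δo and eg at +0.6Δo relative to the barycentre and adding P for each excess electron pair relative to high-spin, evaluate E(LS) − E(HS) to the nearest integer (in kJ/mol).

-440

Ligand charges: 4×(-1) from CN⁻ and 1×(+0) from phen sum to -4; with overall charge -1, Fe is +3.
Fe is in group 8, so Fe³⁺ is d⁵ (8 − 3 = 5).
In the high-spin limit (t₂g³ eg²) the orbital term is 0.0Δo = 0 kJ/mol, with no excess pairing.
Low-spin: t₂g⁵ eg⁰, orbital CFSE = -2.0Δo = -818 kJ/mol; plus 2 excess pairs × P = +378 kJ/mol; total -440 kJ/mol.
The difference is -440 − (0) = -440 kJ/mol, so low-spin lies lower.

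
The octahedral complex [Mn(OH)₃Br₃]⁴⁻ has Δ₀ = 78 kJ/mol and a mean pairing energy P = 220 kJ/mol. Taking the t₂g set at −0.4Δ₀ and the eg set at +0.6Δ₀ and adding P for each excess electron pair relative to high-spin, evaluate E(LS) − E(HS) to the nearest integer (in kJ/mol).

Ligand charges: 3×(-1) from OH⁻ and 3×(-1) from Br⁻ sum to -6; with overall charge -4, Mn is +2.
Mn is in group 7, so Mn²⁺ is d⁵ (7 − 2 = 5).
In the high-spin limit (t₂g³ eg²) the orbital term is 0.0Δ₀ = 0 kJ/mol, with no excess pairing.
For low-spin the configuration is t₂g⁵ eg⁰: orbital energy -2.0 × 78 = -156 kJ/mol, and 2 additional pairs relative to high-spin add 440 kJ/mol, giving 284 kJ/mol.
E(LS) − E(HS) = 284 − (0) = 284 kJ/mol.

284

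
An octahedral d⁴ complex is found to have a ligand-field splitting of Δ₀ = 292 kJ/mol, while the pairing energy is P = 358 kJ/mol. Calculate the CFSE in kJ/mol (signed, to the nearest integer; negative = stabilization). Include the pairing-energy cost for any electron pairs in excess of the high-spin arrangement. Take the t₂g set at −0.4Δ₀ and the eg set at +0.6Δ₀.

-175

Here Δ₀ < P (292 < 358), so the high-spin state is favoured.
That gives t₂g³ eg¹.
Orbital CFSE = -0.6Δ₀ = -0.6 × 292 = -175 kJ/mol.
High-spin has no excess pairs, so no pairing correction applies.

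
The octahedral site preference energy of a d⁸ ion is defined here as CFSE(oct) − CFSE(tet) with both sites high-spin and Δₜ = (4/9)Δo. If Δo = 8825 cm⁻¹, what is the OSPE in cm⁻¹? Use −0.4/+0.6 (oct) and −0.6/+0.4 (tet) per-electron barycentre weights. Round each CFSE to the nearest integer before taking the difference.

-7452

In an octahedral site d⁸ (HS) is t2g^6 e_g^2, giving CFSE(oct) = -1.2Δo = -10590 cm⁻¹.
Tetrahedral: e^4 t2^4, CFSE = 4(−0.6) + 4(+0.4) = -0.8Δₜ = -0.8 × (4/9) × 8825 = -3138 cm⁻¹.
Subtracting, OSPE = -10590 − (-3138) = -7452 cm⁻¹.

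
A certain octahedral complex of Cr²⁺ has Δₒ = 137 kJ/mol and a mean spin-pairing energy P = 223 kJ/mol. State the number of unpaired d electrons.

Cr is in group 6, so Cr²⁺ is d⁴ (6 − 2 = 4).
Since Δₒ = 137 kJ/mol < P = 223 kJ/mol, the complex adopts the high-spin configuration.
That gives t₂g³ eg¹.
Unpaired electrons: 4.

4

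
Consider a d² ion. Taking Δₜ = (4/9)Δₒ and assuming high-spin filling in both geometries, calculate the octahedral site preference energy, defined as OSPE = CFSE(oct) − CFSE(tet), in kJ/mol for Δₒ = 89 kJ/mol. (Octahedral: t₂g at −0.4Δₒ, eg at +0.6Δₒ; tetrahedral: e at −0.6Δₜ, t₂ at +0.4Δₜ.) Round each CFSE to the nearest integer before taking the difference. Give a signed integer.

Octahedral high-spin t₂g² eg⁰: CFSE = -0.8 × 89 = -71 kJ/mol.
In a tetrahedral site the filling is e² t₂⁰: CFSE(tet) = -1.2Δₜ = -1.2 × (4/9)(89) = -47 kJ/mol.
OSPE = -71 − (-47) = -24 kJ/mol.

-24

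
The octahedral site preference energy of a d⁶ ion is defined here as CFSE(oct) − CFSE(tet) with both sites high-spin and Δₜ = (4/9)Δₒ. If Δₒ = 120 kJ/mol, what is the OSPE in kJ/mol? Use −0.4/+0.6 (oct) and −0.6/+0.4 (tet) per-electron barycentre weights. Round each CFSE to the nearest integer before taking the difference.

Octahedral (high-spin): t₂g⁴ eg², CFSE = 4(−0.4) + 2(+0.6) = -0.4Δₒ = -0.4 × 120 = -48 kJ/mol.
Tetrahedral: e³ t₂³, CFSE = 3(−0.6) + 3(+0.4) = -0.6Δₜ = -0.6 × (4/9) × 120 = -32 kJ/mol.
OSPE = CFSE(oct) − CFSE(tet) = -48 − (-32) = -16 kJ/mol.

-16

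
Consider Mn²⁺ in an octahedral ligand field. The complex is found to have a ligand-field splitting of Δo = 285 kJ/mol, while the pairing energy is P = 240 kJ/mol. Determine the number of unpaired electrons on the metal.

Group 7 minus oxidation state +2 gives a d⁵ configuration for Mn²⁺.
Since Δo = 285 kJ/mol > P = 240 kJ/mol, the complex adopts the low-spin configuration.
Configuration: t₂g⁵ eg⁰.
Unpaired electrons: 1.

1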